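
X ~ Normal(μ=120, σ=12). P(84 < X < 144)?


z₁=(84-120)/12=-3.0, z₂=(144-120)/12=2.0
P = Φ(2.0) - Φ(-3.0) = 0.977250 - 0.001350 = 0.975900 ≈ 0.9759

P(84 < X < 144) ≈ 0.9759


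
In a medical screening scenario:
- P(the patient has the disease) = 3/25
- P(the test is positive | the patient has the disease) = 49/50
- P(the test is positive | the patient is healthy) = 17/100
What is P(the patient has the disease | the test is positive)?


Using Bayes' theorem:
P(A|B) = P(B|A)·P(A) / P(B)

P(the test is positive) = 49/50 × 3/25 + 17/100 × 22/25
= 147/1250 + 187/1250 = 167/625

P(the patient has the disease|the test is positive) = (147/1250) / (167/625) = 147/334

P(the patient has the disease|the test is positive) = 147/334 ≈ 44.01%


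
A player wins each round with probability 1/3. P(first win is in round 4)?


Geometric: P(X=4) = (1-p)^(k-1)×p = (2/3)^3×1/3 = 8/81

P(X=4) = 8/81 ≈ 9.88%


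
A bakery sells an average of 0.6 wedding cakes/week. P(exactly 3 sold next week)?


Poisson(λ=0.6): P(X=3) = e^(-λ)×λ^k/k!
= e^(-0.6) × 0.6^3 / 3!
≈ 0.5488116361 × 0.216 / 6 ≈ 0.019757

P(X=3) ≈ 0.019757 ≈ 1.98%


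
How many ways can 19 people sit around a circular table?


Circular arrangements of 19 distinct objects: fix one position to break rotational symmetry.
(n-1)! = 18! = 6402373705728000

6402373705728000


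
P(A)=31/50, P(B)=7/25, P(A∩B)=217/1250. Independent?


P(A)×P(B) = 217/1250
P(A∩B) = 217/1250
Equal ✓ → Independent

Yes, independent


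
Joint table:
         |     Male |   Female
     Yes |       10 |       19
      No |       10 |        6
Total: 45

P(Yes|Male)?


P(Yes|Male) = 10/(10+10) = 10/20 = 1/2

P = 1/2 ≈ 50.00%


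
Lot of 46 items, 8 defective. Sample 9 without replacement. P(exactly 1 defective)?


Hypergeometric: C(8,1)×C(38,8)/C(46,9)
= 8×48903492/1101716330 = 935952/2635685

P(X=1) = 935952/2635685 ≈ 35.51%


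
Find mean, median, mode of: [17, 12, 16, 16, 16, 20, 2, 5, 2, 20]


Sorted: [2, 2, 5, 12, 16, 16, 16, 17, 20, 20]
Mean = 126/10 = 63/5
Median = 16
Freq: {17: 1, 12: 1, 16: 3, 20: 2, 2: 2, 5: 1}
Mode: [16]

Mean=63/5, Median=16, Mode=16


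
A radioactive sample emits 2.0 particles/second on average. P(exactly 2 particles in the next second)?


Poisson(λ=2.0): P(X=2) = e^(-λ)×λ^k/k!
= e^(-2.0) × 2.0^2 / 2!
≈ 0.1353352832 × 4 / 2 ≈ 0.270671

P(X=2) ≈ 0.270671 ≈ 27.07%


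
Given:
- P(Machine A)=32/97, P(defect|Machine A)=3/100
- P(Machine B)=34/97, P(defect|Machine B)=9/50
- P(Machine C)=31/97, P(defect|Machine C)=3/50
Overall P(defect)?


P(B) = Σ P(B|Aᵢ)×P(Aᵢ)
  3/100×32/97 = 24/2425
  9/50×34/97 = 153/2425
  3/50×31/97 = 93/4850
Sum = 447/4850

P(defect) = 447/4850 ≈ 9.22%


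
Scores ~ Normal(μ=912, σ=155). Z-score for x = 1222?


z = (x - μ)/σ = (1222 - 912)/155 = 2.0

z = 2.0


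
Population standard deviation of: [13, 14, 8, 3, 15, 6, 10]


Mean = 69/7
  (13-69/7)²=484/49
  (14-69/7)²=841/49
  (8-69/7)²=169/49
  (3-69/7)²=2304/49
  (15-69/7)²=1296/49
  (6-69/7)²=729/49
  (10-69/7)²=1/49
Σ(x-μ)² = 832/7
σ² = (832/7)/7 = 832/49

σ = √(832/49) ≈ 4.1206


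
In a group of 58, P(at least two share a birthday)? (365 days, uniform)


P(all different) = Π(365-i)/365 for i=0..57
= 0.008335
P(match) = 1 - 0.008335 = 0.991665

P ≈ 0.9917 ≈ 99.17%


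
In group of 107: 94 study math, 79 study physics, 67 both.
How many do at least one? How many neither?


|A∪B| = 94+79-67 = 106
Neither = 107-106 = 1

At least one: 106; Neither: 1


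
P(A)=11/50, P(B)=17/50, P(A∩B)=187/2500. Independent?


P(A)×P(B) = 187/2500
P(A∩B) = 187/2500
Equal ✓ → Independent

Yes, independent


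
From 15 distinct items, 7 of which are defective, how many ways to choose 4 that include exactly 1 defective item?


Choose 1 of the 7 defective items and 3 of the other 8 items:
C(7,1)×C(8,3) = 7×56 = 392

392


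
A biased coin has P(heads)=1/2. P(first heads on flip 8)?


Geometric: P(X=8) = (1-p)^(k-1)×p = (1/2)^7×1/2 = 1/256

P(X=8) = 1/256 ≈ 0.39%


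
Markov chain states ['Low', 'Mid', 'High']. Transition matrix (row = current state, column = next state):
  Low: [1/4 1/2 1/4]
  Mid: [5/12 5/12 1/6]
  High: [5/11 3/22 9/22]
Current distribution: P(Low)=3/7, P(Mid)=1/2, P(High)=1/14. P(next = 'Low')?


P(next=Low) = Σᵢ P(now=i)×P(i→Low)
= 3/7×1/4 + 1/2×5/12 + 1/14×5/11
= 3/28 + 5/24 + 5/154 = 643/1848

P = 643/1848 ≈ 0.3479


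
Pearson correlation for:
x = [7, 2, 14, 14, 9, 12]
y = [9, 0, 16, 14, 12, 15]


n=6, Σx=58, Σy=66, Σxy=771, Σx²=670, Σy²=902
r = (6×771 - 58×66)/√((6×670 - 58²)(6×902 - 66²))
= 798/√(656×1056) = 798/√692736 ≈ 798/832.3076 ≈ 0.9588

r ≈ 0.9588


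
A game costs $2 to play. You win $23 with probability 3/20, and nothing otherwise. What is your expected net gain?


E[gain] = (23-2)×3/20 + (-2)×17/20
= 63/20 - 17/10 = 29/20

Expected net gain = $29/20 ≈ $1.45


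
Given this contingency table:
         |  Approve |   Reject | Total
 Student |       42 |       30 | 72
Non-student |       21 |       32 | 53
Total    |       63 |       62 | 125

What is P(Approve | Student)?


P(Approve | Student) = 42/(42+30) = 42/72 = 7/12

P(Approve|Student) = 7/12 ≈ 58.33%


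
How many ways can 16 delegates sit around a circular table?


Circular arrangements of 16 distinct objects: fix one position to break rotational symmetry.
(n-1)! = 15! = 1307674368000

1307674368000


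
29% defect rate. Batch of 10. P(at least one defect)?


P(all good) = (71/100)^10 = 3255243551009881201/100000000000000000000
P(≥1 defect) = 96744756448990118799/100000000000000000000

P = 96744756448990118799/100000000000000000000 ≈ 96.74%


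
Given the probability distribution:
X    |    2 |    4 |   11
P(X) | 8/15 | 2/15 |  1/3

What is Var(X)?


E[X] = 79/15
E[X²] = 223/5
Var(X) = E[X²] - (E[X])² = 223/5 - 6241/225 = 3794/225

Var(X) = 3794/225 ≈ 16.8622


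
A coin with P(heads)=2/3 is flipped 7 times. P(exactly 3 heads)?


Binomial: P(X=3) = C(7,3)×p^3×(1-p)^4
= 35 × 8/27 × 1/81 = 280/2187

P(X=3) = 280/2187 ≈ 12.80%


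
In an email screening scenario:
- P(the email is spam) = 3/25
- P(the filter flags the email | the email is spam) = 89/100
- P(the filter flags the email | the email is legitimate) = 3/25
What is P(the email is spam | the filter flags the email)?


Using Bayes' theorem:
P(A|B) = P(B|A)·P(A) / P(B)

P(the filter flags the email) = 89/100 × 3/25 + 3/25 × 22/25
= 267/2500 + 66/625 = 531/2500

P(the email is spam|the filter flags the email) = (267/2500) / (531/2500) = 89/177

P(the email is spam|the filter flags the email) = 89/177 ≈ 50.28%


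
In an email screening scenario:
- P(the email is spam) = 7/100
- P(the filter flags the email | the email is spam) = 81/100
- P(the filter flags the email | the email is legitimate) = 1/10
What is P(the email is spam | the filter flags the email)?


Using Bayes' theorem:
P(A|B) = P(B|A)·P(A) / P(B)

P(the filter flags the email) = 81/100 × 7/100 + 1/10 × 93/100
= 567/10000 + 93/1000 = 1497/10000

P(the email is spam|the filter flags the email) = (567/10000) / (1497/10000) = 189/499

P(the email is spam|the filter flags the email) = 189/499 ≈ 37.88%


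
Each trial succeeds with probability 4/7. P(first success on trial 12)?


Geometric: P(X=12) = (1-p)^(k-1)×p = (3/7)^11×4/7 = 708588/13841287201

P(X=12) = 708588/13841287201 ≈ 0.01%


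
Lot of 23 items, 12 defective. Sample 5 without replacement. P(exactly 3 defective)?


Hypergeometric: C(12,3)×C(11,2)/C(23,5)
= 220×55/33649 = 1100/3059

P(X=3) = 1100/3059 ≈ 35.96%


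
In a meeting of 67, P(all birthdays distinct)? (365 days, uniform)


P(all different) = Π(365-i)/365 for i=0..66
= (365/365)×(364/365)×...×(299/365)
= 0.001560

P ≈ 0.0016 ≈ 0.16%


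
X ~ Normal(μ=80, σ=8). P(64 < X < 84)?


z₁=(64-80)/8=-2.0, z₂=(84-80)/8=0.5
P = Φ(0.5) - Φ(-2.0) = 0.691462 - 0.022750 = 0.668712 ≈ 0.6687

P(64 < X < 84) ≈ 0.6687


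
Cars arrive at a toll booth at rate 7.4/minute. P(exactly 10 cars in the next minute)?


Poisson(λ=7.4): P(X=10) = e^(-λ)×λ^k/k!
= e^(-7.4) × 7.4^10 / 10!
≈ 0.0006112527611 × 492399039.736 / 3628800 ≈ 0.082942

P(X=10) ≈ 0.082942 ≈ 8.29%


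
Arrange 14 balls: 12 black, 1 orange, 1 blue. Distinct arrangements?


14!/(12!×1!×1!) = 182

182


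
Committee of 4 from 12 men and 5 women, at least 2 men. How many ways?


Count by #men:
  2M,2W: C(12,2)×C(5,2)=660
  3M,1W: C(12,3)×C(5,1)=1100
  4M,0W: C(12,4)×C(5,0)=495
Total = 2255

2255


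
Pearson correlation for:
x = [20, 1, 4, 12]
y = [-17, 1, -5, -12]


n=4, Σx=37, Σy=-33, Σxy=-503, Σx²=561, Σy²=459
r = (4×(-503) - 37×(-33))/√((4×561 - 37²)(4×459 - (-33)²))
= -791/√(875×747) = -791/√653625 ≈ -791/808.4708 ≈ -0.9784

r ≈ -0.9784


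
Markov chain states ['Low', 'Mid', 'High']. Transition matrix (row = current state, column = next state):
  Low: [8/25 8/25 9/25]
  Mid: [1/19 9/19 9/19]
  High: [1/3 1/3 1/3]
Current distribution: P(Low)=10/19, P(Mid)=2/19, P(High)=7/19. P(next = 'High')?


P(next=High) = Σᵢ P(now=i)×P(i→High)
= 10/19×9/25 + 2/19×9/19 + 7/19×1/3
= 18/95 + 18/361 + 7/57 = 1961/5415

P = 1961/5415 ≈ 0.3621


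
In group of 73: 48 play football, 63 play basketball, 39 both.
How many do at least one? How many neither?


|A∪B| = 48+63-39 = 72
Neither = 73-72 = 1

At least one: 72; Neither: 1


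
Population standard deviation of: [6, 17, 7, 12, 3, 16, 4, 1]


Mean = 66/8 = 33/4
  (6-33/4)²=81/16
  (17-33/4)²=1225/16
  (7-33/4)²=25/16
  (12-33/4)²=225/16
  (3-33/4)²=441/16
  (16-33/4)²=961/16
  (4-33/4)²=289/16
  (1-33/4)²=841/16
Σ(x-μ)² = 511/2
σ² = (511/2)/8 = 511/16

σ = √(511/16) ≈ 5.6513


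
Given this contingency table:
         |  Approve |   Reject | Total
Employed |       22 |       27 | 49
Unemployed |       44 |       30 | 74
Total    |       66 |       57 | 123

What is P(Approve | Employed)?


P(Approve | Employed) = 22/(22+27) = 22/49

P(Approve|Employed) = 22/49 ≈ 44.90%


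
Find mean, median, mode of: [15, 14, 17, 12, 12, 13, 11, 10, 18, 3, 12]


Sorted: [3, 10, 11, 12, 12, 12, 13, 14, 15, 17, 18]
Mean = 137/11
Median = 12
Freq: {15: 1, 14: 1, 17: 1, 12: 3, 13: 1, 11: 1, 10: 1, 18: 1, 3: 1}
Mode: [12]

Mean=137/11, Median=12, Mode=12


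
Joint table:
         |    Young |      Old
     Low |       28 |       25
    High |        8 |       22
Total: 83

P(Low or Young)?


P(Low∨Young) = P(Low) + P(Young) - P(Low∧Young)
= (53 + 36 - 28)/83 = 61/83

P = 61/83 ≈ 73.49%


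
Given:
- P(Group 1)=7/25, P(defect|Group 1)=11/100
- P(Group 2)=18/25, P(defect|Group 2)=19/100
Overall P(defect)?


P(B) = Σ P(B|Aᵢ)×P(Aᵢ)
  11/100×7/25 = 77/2500
  19/100×18/25 = 171/1250
Sum = 419/2500

P(defect) = 419/2500 ≈ 16.76%


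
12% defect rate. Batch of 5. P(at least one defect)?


P(all good) = (22/25)^5 = 5153632/9765625
P(≥1 defect) = 4611993/9765625

P = 4611993/9765625 ≈ 47.23%


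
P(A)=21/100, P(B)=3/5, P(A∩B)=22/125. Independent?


P(A)×P(B) = 63/500
P(A∩B) = 22/125
Not equal → NOT independent

No, not independent


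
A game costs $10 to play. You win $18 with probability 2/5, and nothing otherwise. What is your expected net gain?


E[gain] = (18-10)×2/5 + (-10)×3/5
= 16/5 - 6 = -14/5

Expected net gain = $-14/5 ≈ $-2.80


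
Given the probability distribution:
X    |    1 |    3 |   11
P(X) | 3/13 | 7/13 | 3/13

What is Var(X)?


E[X] = 57/13
E[X²] = 33
Var(X) = E[X²] - (E[X])² = 33 - 3249/169 = 2328/169

Var(X) = 2328/169 ≈ 13.7751


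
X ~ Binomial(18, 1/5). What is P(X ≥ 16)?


P(X ≥ 16) = Σ P(X=i) for i=16..18
P(X=16) = 2448/3814697265625
P(X=17) = 72/3814697265625
P(X=18) = 1/3814697265625
Sum = 2521/3814697265625

P(X ≥ 16) = 2521/3814697265625 ≈ 0.00%


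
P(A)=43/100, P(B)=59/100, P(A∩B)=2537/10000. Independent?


P(A)×P(B) = 2537/10000
P(A∩B) = 2537/10000
Equal ✓ → Independent

Yes, independent


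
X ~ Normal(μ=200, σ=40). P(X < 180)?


z = (180-200)/40 = -0.5
P(Z < -0.5) = 0.3085

P(X < 180) ≈ 0.3085


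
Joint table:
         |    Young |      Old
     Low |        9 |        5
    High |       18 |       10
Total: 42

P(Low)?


P(Low) = (9+5)/42 = 14/42 = 1/3

P(Low) = 1/3 ≈ 33.33%


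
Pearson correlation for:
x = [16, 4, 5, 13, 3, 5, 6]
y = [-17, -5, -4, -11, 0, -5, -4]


n=7, Σx=52, Σy=-46, Σxy=-504, Σx²=536, Σy²=492
r = (7×(-504) - 52×(-46))/√((7×536 - 52²)(7×492 - (-46)²))
= -1136/√(1048×1328) = -1136/√1391744 ≈ -1136/1179.7220 ≈ -0.9629

r ≈ -0.9629


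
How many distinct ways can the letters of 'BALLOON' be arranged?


Letters: 7, freq: {'B': 1, 'A': 1, 'L': 2, 'O': 2, 'N': 1}
7!/(1!×1!×2!×2!×1!) = 5040/4 = 1260

1260


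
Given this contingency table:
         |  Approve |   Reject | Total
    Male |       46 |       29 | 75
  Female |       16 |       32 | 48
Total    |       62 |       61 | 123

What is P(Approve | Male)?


P(Approve | Male) = 46/(46+29) = 46/75

P(Approve|Male) = 46/75 ≈ 61.33%


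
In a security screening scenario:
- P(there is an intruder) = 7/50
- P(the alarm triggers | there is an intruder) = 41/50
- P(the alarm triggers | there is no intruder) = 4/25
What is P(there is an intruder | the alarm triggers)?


Using Bayes' theorem:
P(A|B) = P(B|A)·P(A) / P(B)

P(the alarm triggers) = 41/50 × 7/50 + 4/25 × 43/50
= 287/2500 + 86/625 = 631/2500

P(there is an intruder|the alarm triggers) = (287/2500) / (631/2500) = 287/631

P(there is an intruder|the alarm triggers) = 287/631 ≈ 45.48%


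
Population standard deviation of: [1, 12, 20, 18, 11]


Mean = 62/5
  (1-62/5)²=3249/25
  (12-62/5)²=4/25
  (20-62/5)²=1444/25
  (18-62/5)²=784/25
  (11-62/5)²=49/25
Σ(x-μ)² = 1106/5
σ² = (1106/5)/5 = 1106/25

σ = √(1106/25) ≈ 6.6513


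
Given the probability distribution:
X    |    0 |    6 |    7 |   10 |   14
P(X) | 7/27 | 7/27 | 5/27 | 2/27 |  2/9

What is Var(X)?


E[X] = 181/27
E[X²] = 1873/27
Var(X) = E[X²] - (E[X])² = 1873/27 - 32761/729 = 17810/729

Var(X) = 17810/729 ≈ 24.4307


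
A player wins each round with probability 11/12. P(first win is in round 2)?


Geometric: P(X=2) = (1-p)^(k-1)×p = (1/12)^1×11/12 = 11/144

P(X=2) = 11/144 ≈ 7.64%


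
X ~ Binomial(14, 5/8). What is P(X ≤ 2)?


P(X ≤ 2) = Σ P(X=i) for i=0..2
P(X=0) = 4782969/4398046511104
P(X=1) = 55801305/2199023255552
P(X=2) = 1209028275/4398046511104
Sum = 662706927/2199023255552

P(X ≤ 2) = 662706927/2199023255552 ≈ 0.03%


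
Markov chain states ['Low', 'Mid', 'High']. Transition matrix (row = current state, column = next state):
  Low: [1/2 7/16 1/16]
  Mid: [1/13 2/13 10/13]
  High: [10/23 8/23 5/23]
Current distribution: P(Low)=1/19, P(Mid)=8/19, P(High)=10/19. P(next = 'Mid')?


P(next=Mid) = Σᵢ P(now=i)×P(i→Mid)
= 1/19×7/16 + 8/19×2/13 + 10/19×8/23
= 7/304 + 16/247 + 80/437 = 24621/90896

P = 24621/90896 ≈ 0.2709


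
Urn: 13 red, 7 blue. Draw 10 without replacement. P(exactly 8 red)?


Hypergeometric: C(13,8)×C(7,2)/C(20,10)
= 1287×21/184756 = 189/1292

P(X=8) = 189/1292 ≈ 14.63%


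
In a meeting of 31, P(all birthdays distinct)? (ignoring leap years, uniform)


P(all different) = Π(365-i)/365 for i=0..30
= (365/365)×(364/365)×...×(335/365)
= 0.269545

P ≈ 0.2695 ≈ 26.95%


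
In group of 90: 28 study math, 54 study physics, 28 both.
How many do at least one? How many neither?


|A∪B| = 28+54-28 = 54
Neither = 90-54 = 36

At least one: 54; Neither: 36


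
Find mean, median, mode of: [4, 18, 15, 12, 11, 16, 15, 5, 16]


Sorted: [4, 5, 11, 12, 15, 15, 16, 16, 18]
Mean = 112/9
Median = 15
Freq: {4: 1, 18: 1, 15: 2, 12: 1, 11: 1, 16: 2, 5: 1}
Mode: [15, 16]

Mean=112/9, Median=15, Mode=[15, 16]


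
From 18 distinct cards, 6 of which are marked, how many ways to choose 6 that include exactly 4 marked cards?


Choose 4 of the 6 marked cards and 2 of the other 12 cards:
C(6,4)×C(12,2) = 15×66 = 990

990


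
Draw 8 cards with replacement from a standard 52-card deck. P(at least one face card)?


P(not a face card) = 40/52 = 10/13
P(none in 8 draws) = (10/13)^8 = 100000000/815730721
P(≥1 face card) = 1 - 100000000/815730721 = 715730721/815730721

P = 715730721/815730721 ≈ 87.74%


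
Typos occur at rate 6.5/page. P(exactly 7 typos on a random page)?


Poisson(λ=6.5): P(X=7) = e^(-λ)×λ^k/k!
= e^(-6.5) × 6.5^7 / 7!
≈ 0.001503439193 × 490222.789062 / 5040 ≈ 0.146234

P(X=7) ≈ 0.146234 ≈ 14.62%


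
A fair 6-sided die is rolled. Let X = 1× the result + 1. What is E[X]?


E[die] = (1+6)/2 = 7/2
E[X] = 1×7/2 + 1 = 9/2

E[X] = 9/2


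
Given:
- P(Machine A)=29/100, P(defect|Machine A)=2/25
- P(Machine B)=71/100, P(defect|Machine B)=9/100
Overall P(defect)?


P(B) = Σ P(B|Aᵢ)×P(Aᵢ)
  2/25×29/100 = 29/1250
  9/100×71/100 = 639/10000
Sum = 871/10000

P(defect) = 871/10000 ≈ 8.71%


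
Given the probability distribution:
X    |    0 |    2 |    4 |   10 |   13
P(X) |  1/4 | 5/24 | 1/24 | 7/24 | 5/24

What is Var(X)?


E[X] = 149/24
E[X²] = 527/8
Var(X) = E[X²] - (E[X])² = 527/8 - 22201/576 = 15743/576

Var(X) = 15743/576 ≈ 27.3316


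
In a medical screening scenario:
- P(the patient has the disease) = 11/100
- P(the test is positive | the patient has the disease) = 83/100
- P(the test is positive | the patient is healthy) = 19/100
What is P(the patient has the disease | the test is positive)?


Using Bayes' theorem:
P(A|B) = P(B|A)·P(A) / P(B)

P(the test is positive) = 83/100 × 11/100 + 19/100 × 89/100
= 913/10000 + 1691/10000 = 651/2500

P(the patient has the disease|the test is positive) = (913/10000) / (651/2500) = 913/2604

P(the patient has the disease|the test is positive) = 913/2604 ≈ 35.06%


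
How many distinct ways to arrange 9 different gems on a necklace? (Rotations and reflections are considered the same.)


Free circular arrangements: rotations and reflections both identified.
(n-1)!/2 = 8!/2 = 40320/2 = 20160

20160


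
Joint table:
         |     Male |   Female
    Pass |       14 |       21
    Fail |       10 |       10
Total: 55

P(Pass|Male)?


P(Pass|Male) = 14/(14+10) = 14/24 = 7/12

P = 7/12 ≈ 58.33%


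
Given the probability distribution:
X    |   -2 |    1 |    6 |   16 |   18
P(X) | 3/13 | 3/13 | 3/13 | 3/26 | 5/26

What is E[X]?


E[X] = Σ x·P(X=x)
= (-2)×(3/13) + (1)×(3/13) + (6)×(3/13) + (16)×(3/26) + (18)×(5/26)
= 84/13

E[X] = 84/13


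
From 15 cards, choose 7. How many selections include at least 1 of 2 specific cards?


Complement: C(15,7) - C(13,7) = 6435 - 1716 = 4719

4719


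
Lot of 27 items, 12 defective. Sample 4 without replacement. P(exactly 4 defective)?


Hypergeometric: C(12,4)×C(15,0)/C(27,4)
= 495×1/17550 = 11/390

P(X=4) = 11/390 ≈ 2.82%


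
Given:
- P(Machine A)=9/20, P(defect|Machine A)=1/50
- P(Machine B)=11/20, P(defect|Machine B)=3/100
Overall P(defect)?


P(B) = Σ P(B|Aᵢ)×P(Aᵢ)
  1/50×9/20 = 9/1000
  3/100×11/20 = 33/2000
Sum = 51/2000

P(defect) = 51/2000 ≈ 2.55%


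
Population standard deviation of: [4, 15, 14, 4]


Mean = 37/4
  (4-37/4)²=441/16
  (15-37/4)²=529/16
  (14-37/4)²=361/16
  (4-37/4)²=441/16
Σ(x-μ)² = 443/4
σ² = (443/4)/4 = 443/16

σ = √(443/16) ≈ 5.2619


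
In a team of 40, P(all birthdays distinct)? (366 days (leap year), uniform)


P(all different) = Π(366-i)/366 for i=0..39
= (366/366)×(365/366)×...×(327/366)
= 0.109455

P ≈ 0.1095 ≈ 10.95%


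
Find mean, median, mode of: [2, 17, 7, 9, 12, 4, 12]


Sorted: [2, 4, 7, 9, 12, 12, 17]
Mean = 63/7 = 9
Median = 9
Freq: {2: 1, 17: 1, 7: 1, 9: 1, 12: 2, 4: 1}
Mode: [12]

Mean=9, Median=9, Mode=12


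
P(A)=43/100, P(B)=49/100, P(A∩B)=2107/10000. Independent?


P(A)×P(B) = 2107/10000
P(A∩B) = 2107/10000
Equal ✓ → Independent

Yes, independent


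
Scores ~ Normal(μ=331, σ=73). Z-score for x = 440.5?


z = (x - μ)/σ = (440.5 - 331)/73 = 1.5

z = 1.5


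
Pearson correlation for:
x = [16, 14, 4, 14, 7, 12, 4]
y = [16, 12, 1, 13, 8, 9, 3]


n=7, Σx=71, Σy=62, Σxy=786, Σx²=873, Σy²=724
r = (7×786 - 71×62)/√((7×873 - 71²)(7×724 - 62²))
= 1100/√(1070×1224) = 1100/√1309680 ≈ 1100/1144.4125 ≈ 0.9612

r ≈ 0.9612


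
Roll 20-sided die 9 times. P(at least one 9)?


P(no 9)^9 = (19/20)^9 = 322687697779/512000000000
P(≥1) = 1 - 322687697779/512000000000 = 189312302221/512000000000

P = 189312302221/512000000000 ≈ 36.98%


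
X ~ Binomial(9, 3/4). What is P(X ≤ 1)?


P(X ≤ 1) = Σ P(X=i) for i=0..1
P(X=0) = 1/262144
P(X=1) = 27/262144
Sum = 7/65536

P(X ≤ 1) = 7/65536 ≈ 0.01%


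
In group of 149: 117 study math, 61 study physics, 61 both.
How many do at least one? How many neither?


|A∪B| = 117+61-61 = 117
Neither = 149-117 = 32

At least one: 117; Neither: 32


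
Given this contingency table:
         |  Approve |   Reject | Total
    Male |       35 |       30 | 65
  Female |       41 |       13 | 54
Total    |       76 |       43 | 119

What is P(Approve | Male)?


P(Approve | Male) = 35/(35+30) = 35/65 = 7/13

P(Approve|Male) = 7/13 ≈ 53.85%


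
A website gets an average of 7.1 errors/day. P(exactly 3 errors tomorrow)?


Poisson(λ=7.1): P(X=3) = e^(-λ)×λ^k/k!
= e^(-7.1) × 7.1^3 / 3!
≈ 0.0008251049233 × 357.911 / 6 ≈ 0.049219

P(X=3) ≈ 0.049219 ≈ 4.92%


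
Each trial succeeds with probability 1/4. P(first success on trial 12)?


Geometric: P(X=12) = (1-p)^(k-1)×p = (3/4)^11×1/4 = 177147/16777216

P(X=12) = 177147/16777216 ≈ 1.06%


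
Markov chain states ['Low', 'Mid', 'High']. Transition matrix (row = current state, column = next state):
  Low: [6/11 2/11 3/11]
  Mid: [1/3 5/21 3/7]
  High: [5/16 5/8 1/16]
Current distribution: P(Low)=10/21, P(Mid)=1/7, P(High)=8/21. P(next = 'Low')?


P(next=Low) = Σᵢ P(now=i)×P(i→Low)
= 10/21×6/11 + 1/7×1/3 + 8/21×5/16
= 20/77 + 1/21 + 5/42 = 197/462

P = 197/462 ≈ 0.4264


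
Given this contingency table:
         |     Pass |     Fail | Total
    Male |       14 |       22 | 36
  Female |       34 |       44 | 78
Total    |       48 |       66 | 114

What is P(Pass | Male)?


P(Pass | Male) = 14/(14+22) = 14/36 = 7/18

P(Pass|Male) = 7/18 ≈ 38.89%


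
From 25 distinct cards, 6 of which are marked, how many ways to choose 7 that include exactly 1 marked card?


Choose 1 of the 6 marked cards and 6 of the other 19 cards:
C(6,1)×C(19,6) = 6×27132 = 162792

162792


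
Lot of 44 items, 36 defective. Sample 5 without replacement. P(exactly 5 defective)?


Hypergeometric: C(36,5)×C(8,0)/C(44,5)
= 376992×1/1086008 = 612/1763

P(X=5) = 612/1763 ≈ 34.71%


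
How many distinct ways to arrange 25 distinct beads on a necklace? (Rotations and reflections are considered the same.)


Free circular arrangements: rotations and reflections both identified.
(n-1)!/2 = 24!/2 = 620448401733239439360000/2 = 310224200866619719680000

310224200866619719680000


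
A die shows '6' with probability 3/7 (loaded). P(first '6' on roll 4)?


Geometric: P(X=4) = (1-p)^(k-1)×p = (4/7)^3×3/7 = 192/2401

P(X=4) = 192/2401 ≈ 8.00%


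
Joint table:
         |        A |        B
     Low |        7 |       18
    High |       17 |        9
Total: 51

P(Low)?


P(Low) = (7+18)/51 = 25/51

P(Low) = 25/51 ≈ 49.02%


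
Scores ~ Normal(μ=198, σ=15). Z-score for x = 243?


z = (x - μ)/σ = (243 - 198)/15 = 3.0

z = 3.0


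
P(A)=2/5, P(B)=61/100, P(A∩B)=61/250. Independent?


P(A)×P(B) = 61/250
P(A∩B) = 61/250
Equal ✓ → Independent

Yes, independent


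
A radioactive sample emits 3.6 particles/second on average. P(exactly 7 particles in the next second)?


Poisson(λ=3.6): P(X=7) = e^(-λ)×λ^k/k!
= e^(-3.6) × 3.6^7 / 7!
≈ 0.02732372245 × 7836.4164096 / 5040 ≈ 0.042484

P(X=7) ≈ 0.042484 ≈ 4.25%


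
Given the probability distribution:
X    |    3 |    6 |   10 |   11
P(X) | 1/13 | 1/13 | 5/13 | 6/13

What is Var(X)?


E[X] = 125/13
E[X²] = 1271/13
Var(X) = E[X²] - (E[X])² = 1271/13 - 15625/169 = 898/169

Var(X) = 898/169 ≈ 5.3136


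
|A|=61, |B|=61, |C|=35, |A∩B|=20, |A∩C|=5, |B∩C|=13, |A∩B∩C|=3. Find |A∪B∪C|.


|A∪B∪C| = 61+61+35-20-5-13+3 = 122

|A∪B∪C| = 122


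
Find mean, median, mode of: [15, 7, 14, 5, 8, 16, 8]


Sorted: [5, 7, 8, 8, 14, 15, 16]
Mean = 73/7
Median = 8
Freq: {15: 1, 7: 1, 14: 1, 5: 1, 8: 2, 16: 1}
Mode: [8]

Mean=73/7, Median=8, Mode=8


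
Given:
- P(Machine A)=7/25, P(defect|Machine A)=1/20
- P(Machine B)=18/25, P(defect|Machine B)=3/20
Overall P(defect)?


P(B) = Σ P(B|Aᵢ)×P(Aᵢ)
  1/20×7/25 = 7/500
  3/20×18/25 = 27/250
Sum = 61/500

P(defect) = 61/500 ≈ 12.20%


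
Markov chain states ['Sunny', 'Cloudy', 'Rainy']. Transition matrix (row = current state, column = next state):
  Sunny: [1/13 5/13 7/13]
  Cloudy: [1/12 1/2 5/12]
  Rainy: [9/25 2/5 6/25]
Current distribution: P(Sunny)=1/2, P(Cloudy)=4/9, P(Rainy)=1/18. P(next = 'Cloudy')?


P(next=Cloudy) = Σᵢ P(now=i)×P(i→Cloudy)
= 1/2×5/13 + 4/9×1/2 + 1/18×2/5
= 5/26 + 2/9 + 1/45 = 511/1170

P = 511/1170 ≈ 0.4368


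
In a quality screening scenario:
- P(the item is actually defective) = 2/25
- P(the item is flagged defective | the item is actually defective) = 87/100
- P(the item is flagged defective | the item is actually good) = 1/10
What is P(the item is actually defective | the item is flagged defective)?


Using Bayes' theorem:
P(A|B) = P(B|A)·P(A) / P(B)

P(the item is flagged defective) = 87/100 × 2/25 + 1/10 × 23/25
= 87/1250 + 23/250 = 101/625

P(the item is actually defective|the item is flagged defective) = (87/1250) / (101/625) = 87/202

P(the item is actually defective|the item is flagged defective) = 87/202 ≈ 43.07%


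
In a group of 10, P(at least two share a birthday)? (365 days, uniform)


P(all different) = Π(365-i)/365 for i=0..9
= 0.883052
P(match) = 1 - 0.883052 = 0.116948

P ≈ 0.1169 ≈ 11.69%


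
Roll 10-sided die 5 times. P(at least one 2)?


P(no 2)^5 = (9/10)^5 = 59049/100000
P(≥1) = 1 - 59049/100000 = 40951/100000

P = 40951/100000 ≈ 40.95%


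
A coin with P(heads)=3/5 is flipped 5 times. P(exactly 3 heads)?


Binomial: P(X=3) = C(5,3)×p^3×(1-p)^2
= 10 × 27/125 × 4/25 = 216/625

P(X=3) = 216/625 ≈ 34.56%


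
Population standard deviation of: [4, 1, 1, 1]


Mean = 7/4
  (4-7/4)²=81/16
  (1-7/4)²=9/16
  (1-7/4)²=9/16
  (1-7/4)²=9/16
Σ(x-μ)² = 27/4
σ² = (27/4)/4 = 27/16

σ = √(27/16) ≈ 1.2990


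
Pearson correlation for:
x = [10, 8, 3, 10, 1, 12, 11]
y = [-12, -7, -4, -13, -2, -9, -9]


n=7, Σx=55, Σy=-56, Σxy=-527, Σx²=539, Σy²=544
r = (7×(-527) - 55×(-56))/√((7×539 - 55²)(7×544 - (-56)²))
= -609/√(748×672) = -609/√502656 ≈ -609/708.9824 ≈ -0.8590

r ≈ -0.8590


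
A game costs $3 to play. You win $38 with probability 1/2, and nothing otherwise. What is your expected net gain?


E[gain] = (38-3)×1/2 + (-3)×1/2
= 35/2 - 3/2 = 16

Expected net gain = $16 ≈ $16.00


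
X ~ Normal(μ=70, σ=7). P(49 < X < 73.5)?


z₁=(49-70)/7=-3.0, z₂=(73.5-70)/7=0.5
P = Φ(0.5) - Φ(-3.0) = 0.691462 - 0.001350 = 0.690112 ≈ 0.6901

P(49 < X < 73.5) ≈ 0.6901


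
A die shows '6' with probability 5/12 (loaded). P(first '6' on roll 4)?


Geometric: P(X=4) = (1-p)^(k-1)×p = (7/12)^3×5/12 = 1715/20736

P(X=4) = 1715/20736 ≈ 8.27%


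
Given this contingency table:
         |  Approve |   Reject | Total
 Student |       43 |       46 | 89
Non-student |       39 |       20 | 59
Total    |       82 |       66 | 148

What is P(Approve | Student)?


P(Approve | Student) = 43/(43+46) = 43/89

P(Approve|Student) = 43/89 ≈ 48.31%


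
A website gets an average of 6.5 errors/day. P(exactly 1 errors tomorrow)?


Poisson(λ=6.5): P(X=1) = e^(-λ)×λ^k/k!
= e^(-6.5) × 6.5^1 / 1!
≈ 0.001503439193 × 6.5 / 1 ≈ 0.009772

P(X=1) ≈ 0.009772 ≈ 0.98%


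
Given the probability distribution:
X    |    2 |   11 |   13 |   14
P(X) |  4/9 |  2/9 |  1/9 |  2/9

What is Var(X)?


E[X] = 71/9
E[X²] = 91
Var(X) = E[X²] - (E[X])² = 91 - 5041/81 = 2330/81

Var(X) = 2330/81 ≈ 28.7654


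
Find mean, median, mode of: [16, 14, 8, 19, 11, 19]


Sorted: [8, 11, 14, 16, 19, 19]
Mean = 87/6 = 29/2
Median = 15
Freq: {16: 1, 14: 1, 8: 1, 19: 2, 11: 1}
Mode: [19]

Mean=29/2, Median=15, Mode=19


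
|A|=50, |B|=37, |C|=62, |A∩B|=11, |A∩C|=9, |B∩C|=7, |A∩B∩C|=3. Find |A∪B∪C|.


|A∪B∪C| = 50+37+62-11-9-7+3 = 125

|A∪B∪C| = 125


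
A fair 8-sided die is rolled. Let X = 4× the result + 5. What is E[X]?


E[die] = (1+8)/2 = 9/2
E[X] = 4×9/2 + 5 = 23

E[X] = 23


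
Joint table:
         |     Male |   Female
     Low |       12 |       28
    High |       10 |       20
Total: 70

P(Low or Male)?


P(Low∨Male) = P(Low) + P(Male) - P(Low∧Male)
= (40 + 22 - 12)/70 = 50/70 = 5/7

P = 5/7 ≈ 71.43%


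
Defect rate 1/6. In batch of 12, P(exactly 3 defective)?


Binomial: P(X=3) = C(12,3)×p^3×(1-p)^9
= 220 × 1/216 × 1953125/10077696 = 107421875/544195584

P(X=3) = 107421875/544195584 ≈ 19.74%


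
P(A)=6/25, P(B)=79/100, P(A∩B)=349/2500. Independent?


P(A)×P(B) = 237/1250
P(A∩B) = 349/2500
Not equal → NOT independent

No, not independent


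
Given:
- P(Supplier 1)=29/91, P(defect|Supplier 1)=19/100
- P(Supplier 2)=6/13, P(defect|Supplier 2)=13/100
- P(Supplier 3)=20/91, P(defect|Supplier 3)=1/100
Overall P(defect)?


P(B) = Σ P(B|Aᵢ)×P(Aᵢ)
  19/100×29/91 = 551/9100
  13/100×6/13 = 3/50
  1/100×20/91 = 1/455
Sum = 1117/9100

P(defect) = 1117/9100 ≈ 12.27%


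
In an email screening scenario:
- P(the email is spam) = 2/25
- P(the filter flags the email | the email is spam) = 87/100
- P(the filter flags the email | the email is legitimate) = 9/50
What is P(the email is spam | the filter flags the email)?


Using Bayes' theorem:
P(A|B) = P(B|A)·P(A) / P(B)

P(the filter flags the email) = 87/100 × 2/25 + 9/50 × 23/25
= 87/1250 + 207/1250 = 147/625

P(the email is spam|the filter flags the email) = (87/1250) / (147/625) = 29/98

P(the email is spam|the filter flags the email) = 29/98 ≈ 29.59%


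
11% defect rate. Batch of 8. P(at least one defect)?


P(all good) = (89/100)^8 = 3936588805702081/10000000000000000
P(≥1 defect) = 6063411194297919/10000000000000000

P = 6063411194297919/10000000000000000 ≈ 60.63%


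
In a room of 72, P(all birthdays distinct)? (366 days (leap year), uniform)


P(all different) = Π(366-i)/366 for i=0..71
= (366/366)×(365/366)×...×(295/366)
= 0.000559

P ≈ 0.0006 ≈ 0.06%


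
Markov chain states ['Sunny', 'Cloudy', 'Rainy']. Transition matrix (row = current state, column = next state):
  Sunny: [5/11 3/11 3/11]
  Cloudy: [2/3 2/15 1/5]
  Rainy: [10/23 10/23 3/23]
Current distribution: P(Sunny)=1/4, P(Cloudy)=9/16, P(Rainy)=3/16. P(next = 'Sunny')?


P(next=Sunny) = Σᵢ P(now=i)×P(i→Sunny)
= 1/4×5/11 + 9/16×2/3 + 3/16×10/23
= 5/44 + 3/8 + 15/184 = 577/1012

P = 577/1012 ≈ 0.5702


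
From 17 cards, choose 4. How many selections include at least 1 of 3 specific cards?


Complement: C(17,4) - C(14,4) = 2380 - 1001 = 1379

1379


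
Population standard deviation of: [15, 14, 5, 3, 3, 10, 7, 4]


Mean = 61/8
  (15-61/8)²=3481/64
  (14-61/8)²=2601/64
  (5-61/8)²=441/64
  (3-61/8)²=1369/64
  (3-61/8)²=1369/64
  (10-61/8)²=361/64
  (7-61/8)²=25/64
  (4-61/8)²=841/64
Σ(x-μ)² = 1311/8
σ² = (1311/8)/8 = 1311/64

σ = √(1311/64) ≈ 4.5260


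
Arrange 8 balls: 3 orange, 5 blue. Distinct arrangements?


8!/(3!×5!) = 56

56


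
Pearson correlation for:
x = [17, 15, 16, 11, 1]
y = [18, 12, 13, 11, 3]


n=5, Σx=60, Σy=57, Σxy=818, Σx²=892, Σy²=767
r = (5×818 - 60×57)/√((5×892 - 60²)(5×767 - 57²))
= 670/√(860×586) = 670/√503960 ≈ 670/709.9014 ≈ 0.9438

r ≈ 0.9438


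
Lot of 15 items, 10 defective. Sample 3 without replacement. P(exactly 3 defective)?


Hypergeometric: C(10,3)×C(5,0)/C(15,3)
= 120×1/455 = 24/91

P(X=3) = 24/91 ≈ 26.37%


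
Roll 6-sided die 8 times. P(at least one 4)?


P(no 4)^8 = (5/6)^8 = 390625/1679616
P(≥1) = 1 - 390625/1679616 = 1288991/1679616

P = 1288991/1679616 ≈ 76.74%


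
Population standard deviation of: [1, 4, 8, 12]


Mean = 25/4
  (1-25/4)²=441/16
  (4-25/4)²=81/16
  (8-25/4)²=49/16
  (12-25/4)²=529/16
Σ(x-μ)² = 275/4
σ² = (275/4)/4 = 275/16

σ = √(275/16) ≈ 4.1458


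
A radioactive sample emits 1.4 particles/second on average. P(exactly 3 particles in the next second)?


Poisson(λ=1.4): P(X=3) = e^(-λ)×λ^k/k!
= e^(-1.4) × 1.4^3 / 3!
≈ 0.2465969639 × 2.744 / 6 ≈ 0.112777

P(X=3) ≈ 0.112777 ≈ 11.28%


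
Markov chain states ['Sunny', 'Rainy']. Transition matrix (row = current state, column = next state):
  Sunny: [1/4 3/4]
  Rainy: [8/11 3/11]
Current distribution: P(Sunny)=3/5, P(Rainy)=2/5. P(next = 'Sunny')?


P(next=Sunny) = Σᵢ P(now=i)×P(i→Sunny)
= 3/5×1/4 + 2/5×8/11
= 3/20 + 16/55 = 97/220

P = 97/220 ≈ 0.4409


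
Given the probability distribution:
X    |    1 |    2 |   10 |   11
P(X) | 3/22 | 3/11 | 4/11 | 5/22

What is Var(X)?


E[X] = 75/11
E[X²] = 716/11
Var(X) = E[X²] - (E[X])² = 716/11 - 5625/121 = 2251/121

Var(X) = 2251/121 ≈ 18.6033


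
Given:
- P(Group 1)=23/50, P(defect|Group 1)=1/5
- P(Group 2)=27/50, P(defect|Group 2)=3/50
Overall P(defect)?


P(B) = Σ P(B|Aᵢ)×P(Aᵢ)
  1/5×23/50 = 23/250
  3/50×27/50 = 81/2500
Sum = 311/2500

P(defect) = 311/2500 ≈ 12.44%


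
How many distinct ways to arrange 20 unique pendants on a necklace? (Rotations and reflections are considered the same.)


Free circular arrangements: rotations and reflections both identified.
(n-1)!/2 = 19!/2 = 121645100408832000/2 = 60822550204416000

60822550204416000


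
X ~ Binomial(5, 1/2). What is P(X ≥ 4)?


P(X ≥ 4) = Σ P(X=i) for i=4..5
P(X=4) = 5/32
P(X=5) = 1/32
Sum = 3/16

P(X ≥ 4) = 3/16 ≈ 18.75%


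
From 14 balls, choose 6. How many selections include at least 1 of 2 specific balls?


Complement: C(14,6) - C(12,6) = 3003 - 924 = 2079

2079


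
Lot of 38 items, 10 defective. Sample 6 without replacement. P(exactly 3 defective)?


Hypergeometric: C(10,3)×C(28,3)/C(38,6)
= 120×3276/2760681 = 18720/131461

P(X=3) = 18720/131461 ≈ 14.24%


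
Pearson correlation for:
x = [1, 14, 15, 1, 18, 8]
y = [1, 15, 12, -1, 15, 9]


n=6, Σx=57, Σy=51, Σxy=732, Σx²=811, Σy²=677
r = (6×732 - 57×51)/√((6×811 - 57²)(6×677 - 51²))
= 1485/√(1617×1461) = 1485/√2362437 ≈ 1485/1537.0221 ≈ 0.9662

r ≈ 0.9662


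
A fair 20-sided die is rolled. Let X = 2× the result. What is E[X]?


E[die] = (1+20)/2 = 21/2
E[X] = 2 × 21/2 = 21

E[X] = 21


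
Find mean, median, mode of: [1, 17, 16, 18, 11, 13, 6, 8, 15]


Sorted: [1, 6, 8, 11, 13, 15, 16, 17, 18]
Mean = 105/9 = 35/3
Median = 13
Freq: {1: 1, 17: 1, 16: 1, 18: 1, 11: 1, 13: 1, 6: 1, 8: 1, 15: 1}
Mode: No mode

Mean=35/3, Median=13, Mode=No mode


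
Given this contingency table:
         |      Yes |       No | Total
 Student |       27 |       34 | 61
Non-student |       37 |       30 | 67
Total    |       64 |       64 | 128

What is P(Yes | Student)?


P(Yes | Student) = 27/(27+34) = 27/61

P(Yes|Student) = 27/61 ≈ 44.26%


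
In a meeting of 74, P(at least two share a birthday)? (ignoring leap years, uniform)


P(all different) = Π(365-i)/365 for i=0..73
= 0.000351
P(match) = 1 - 0.000351 = 0.999649

P ≈ 0.9996 ≈ 99.96%


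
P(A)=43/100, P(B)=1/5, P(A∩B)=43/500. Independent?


P(A)×P(B) = 43/500
P(A∩B) = 43/500
Equal ✓ → Independent

Yes, independent


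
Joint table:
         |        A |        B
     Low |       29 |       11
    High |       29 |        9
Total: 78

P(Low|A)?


P(Low|A) = 29/(29+29) = 29/58 = 1/2

P = 1/2 ≈ 50.00%


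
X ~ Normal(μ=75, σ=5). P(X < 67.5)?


z = (67.5-75)/5 = -1.5
P(Z < -1.5) = 0.0668

P(X < 67.5) ≈ 0.0668


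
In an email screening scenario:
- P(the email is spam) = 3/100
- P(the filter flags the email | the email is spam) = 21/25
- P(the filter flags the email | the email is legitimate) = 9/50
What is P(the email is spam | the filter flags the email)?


Using Bayes' theorem:
P(A|B) = P(B|A)·P(A) / P(B)

P(the filter flags the email) = 21/25 × 3/100 + 9/50 × 97/100
= 63/2500 + 873/5000 = 999/5000

P(the email is spam|the filter flags the email) = (63/2500) / (999/5000) = 14/111

P(the email is spam|the filter flags the email) = 14/111 ≈ 12.61%


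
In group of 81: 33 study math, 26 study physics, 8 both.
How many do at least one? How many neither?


|A∪B| = 33+26-8 = 51
Neither = 81-51 = 30

At least one: 51; Neither: 30


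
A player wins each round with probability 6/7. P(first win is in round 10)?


Geometric: P(X=10) = (1-p)^(k-1)×p = (1/7)^9×6/7 = 6/282475249

P(X=10) = 6/282475249 ≈ 0.00%


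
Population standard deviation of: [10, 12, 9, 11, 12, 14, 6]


Mean = 74/7
  (10-74/7)²=16/49
  (12-74/7)²=100/49
  (9-74/7)²=121/49
  (11-74/7)²=9/49
  (12-74/7)²=100/49
  (14-74/7)²=576/49
  (6-74/7)²=1024/49
Σ(x-μ)² = 278/7
σ² = (278/7)/7 = 278/49

σ = √(278/49) ≈ 2.3819


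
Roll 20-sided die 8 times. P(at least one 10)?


P(no 10)^8 = (19/20)^8 = 16983563041/25600000000
P(≥1) = 1 - 16983563041/25600000000 = 8616436959/25600000000

P = 8616436959/25600000000 ≈ 33.66%


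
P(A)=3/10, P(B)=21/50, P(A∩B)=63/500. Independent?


P(A)×P(B) = 63/500
P(A∩B) = 63/500
Equal ✓ → Independent

Yes, independent


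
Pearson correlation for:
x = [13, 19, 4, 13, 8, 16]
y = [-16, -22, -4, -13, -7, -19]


n=6, Σx=73, Σy=-81, Σxy=-1171, Σx²=1035, Σy²=1335
r = (6×(-1171) - 73×(-81))/√((6×1035 - 73²)(6×1335 - (-81)²))
= -1113/√(881×1449) = -1113/√1276569 ≈ -1113/1129.8535 ≈ -0.9851

r ≈ -0.9851


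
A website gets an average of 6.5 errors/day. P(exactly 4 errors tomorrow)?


Poisson(λ=6.5): P(X=4) = e^(-λ)×λ^k/k!
= e^(-6.5) × 6.5^4 / 4!
≈ 0.001503439193 × 1785.0625 / 24 ≈ 0.111822

P(X=4) ≈ 0.111822 ≈ 11.18%


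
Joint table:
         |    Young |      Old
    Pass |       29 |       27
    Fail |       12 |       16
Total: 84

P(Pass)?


P(Pass) = (29+27)/84 = 56/84 = 2/3

P(Pass) = 2/3 ≈ 66.67%


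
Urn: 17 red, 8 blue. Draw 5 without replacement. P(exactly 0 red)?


Hypergeometric: C(17,0)×C(8,5)/C(25,5)
= 1×56/53130 = 4/3795

P(X=0) = 4/3795 ≈ 0.11%


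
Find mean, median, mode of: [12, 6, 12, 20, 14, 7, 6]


Sorted: [6, 6, 7, 12, 12, 14, 20]
Mean = 77/7 = 11
Median = 12
Freq: {12: 2, 6: 2, 20: 1, 14: 1, 7: 1}
Mode: [6, 12]

Mean=11, Median=12, Mode=[6, 12]


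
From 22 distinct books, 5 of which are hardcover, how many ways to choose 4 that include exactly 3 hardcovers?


Choose 3 of the 5 hardcovers and 1 of the other 17 books:
C(5,3)×C(17,1) = 10×17 = 170

170


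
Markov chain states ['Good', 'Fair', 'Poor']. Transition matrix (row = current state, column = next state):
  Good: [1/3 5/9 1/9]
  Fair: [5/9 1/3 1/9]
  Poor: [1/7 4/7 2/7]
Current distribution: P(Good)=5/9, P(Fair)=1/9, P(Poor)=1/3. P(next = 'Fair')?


P(next=Fair) = Σᵢ P(now=i)×P(i→Fair)
= 5/9×5/9 + 1/9×1/3 + 1/3×4/7
= 25/81 + 1/27 + 4/21 = 304/567

P = 304/567 ≈ 0.5362
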